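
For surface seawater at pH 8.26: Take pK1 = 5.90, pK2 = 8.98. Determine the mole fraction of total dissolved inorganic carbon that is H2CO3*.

α₀ = 0.00365

α₀ = 1 / (1 + K1/[H⁺] + K1K2/[H⁺]²) = 1 / (1 + 10^+2.36 + 10^+1.64)
   = 1 / (1 + 229.09 + 43.652) = 1/273.74 = 0.003653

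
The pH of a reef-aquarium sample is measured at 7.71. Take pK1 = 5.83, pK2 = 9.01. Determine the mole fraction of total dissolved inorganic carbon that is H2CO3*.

α₀ = 0.0124

α₀ = 1 / (1 + K1/[H⁺] + K1K2/[H⁺]²) = 1 / (1 + 10^+1.88 + 10^+0.58)
   = 1 / (1 + 75.858 + 3.8019) = 1/80.660 = 0.01240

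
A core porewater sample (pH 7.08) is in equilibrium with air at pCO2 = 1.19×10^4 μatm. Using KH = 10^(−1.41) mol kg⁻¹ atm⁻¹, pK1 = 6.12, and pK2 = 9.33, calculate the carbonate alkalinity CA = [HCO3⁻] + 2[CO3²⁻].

CA = 4.27 mmol/kg

[CO2*] = KH · pCO2 = 10^(−1.41) × 1.19×10^4×10^-6 = 4.630×10^-4 mol/kg
α₀ = 1/(1 + K1/[H⁺] + K1K2/[H⁺]²) = 1/(1 + 10^+0.96 + 10^-1.29) = 0.09831
DIC = [CO2*]/α₀ = 4.630×10^-4 / 0.09831 = 4.709 mmol/kg
CA = (α₁ + 2α₂)·DIC = (0.8966 + 2×0.005042) × 4.709 = 4.27 mmol/kg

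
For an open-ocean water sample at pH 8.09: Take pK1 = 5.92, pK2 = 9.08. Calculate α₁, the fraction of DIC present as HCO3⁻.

α₁ = 0.902

α₁ = 1 / (1 + [H⁺]/K1 + K2/[H⁺]) = 1 / (1 + 10^-2.17 + 10^-0.99)
   = 1 / (1 + 0.0067608 + 0.10233) = 1/1.1091 = 0.9016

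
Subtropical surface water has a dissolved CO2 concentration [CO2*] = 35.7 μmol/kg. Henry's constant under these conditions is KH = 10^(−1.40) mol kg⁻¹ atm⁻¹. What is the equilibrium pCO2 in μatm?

pCO2 = 897 μatm

KH = 10^(−1.40) = 3.981×10^-2 mol kg⁻¹ atm⁻¹
pCO2 = [CO2*]/KH = 35.7×10^-6 / 3.981×10^-2 = 8.97×10^-4 atm = 897 μatm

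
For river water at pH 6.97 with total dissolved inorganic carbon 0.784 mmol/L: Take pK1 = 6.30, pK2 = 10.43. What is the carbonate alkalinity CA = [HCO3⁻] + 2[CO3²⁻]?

CA = [HCO3⁻] + 2[CO3²⁻] = (α₁ + 2α₂)·DIC
At pH 6.97: [H⁺]/K1 = 10^-0.67 = 0.21380, K2/[H⁺] = 10^-3.46 = 0.00034674
α₁ = 1/(1 + 0.21380 + 0.00034674) = 1/1.2141 = 0.8236; α₂ = α₁·K2/[H⁺] = 0.0002856
α₁ + 2α₂ = 0.8242
CA = 0.8242 × 0.784 = 0.646 mmol/L

CA = 0.646 mmol/L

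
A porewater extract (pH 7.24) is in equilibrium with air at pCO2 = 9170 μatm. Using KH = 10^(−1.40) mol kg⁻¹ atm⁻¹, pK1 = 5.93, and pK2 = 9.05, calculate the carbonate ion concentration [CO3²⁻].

[CO3²⁻] = 0.115 mmol/kg

[CO2*] = KH · pCO2 = 10^(−1.40) × 9170×10^-6 = 3.651×10^-4 mol/kg
α₀ = 1/(1 + K1/[H⁺] + K1K2/[H⁺]²) = 1/(1 + 10^+1.31 + 10^-0.50) = 0.04601
DIC = [CO2*]/α₀ = 3.651×10^-4 / 0.04601 = 7.934 mmol/kg
[CO3²⁻] = α₂·DIC; α₂ = 0.01455, so [CO3²⁻] = 0.01455 × 7.934 = 0.115 mmol/kg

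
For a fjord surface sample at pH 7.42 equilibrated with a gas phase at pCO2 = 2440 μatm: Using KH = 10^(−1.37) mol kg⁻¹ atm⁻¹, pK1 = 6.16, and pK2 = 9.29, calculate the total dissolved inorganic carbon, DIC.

[CO2*] = KH · pCO2 = 10^(−1.37) × 2440×10^-6 = 1.041×10^-4 mol/kg
α₀ = 1/(1 + K1/[H⁺] + K1K2/[H⁺]²) = 1/(1 + 10^+1.26 + 10^-0.61) = 0.05143
DIC = [CO2*]/α₀ = 1.041×10^-4 / 0.05143 = 2.02 mmol/kg

DIC = 2.02 mmol/kg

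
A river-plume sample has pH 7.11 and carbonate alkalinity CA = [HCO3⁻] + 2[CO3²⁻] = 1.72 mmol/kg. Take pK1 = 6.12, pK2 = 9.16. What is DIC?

CA = [HCO3⁻] + 2[CO3²⁻] = (α₁ + 2α₂)·DIC
At pH 7.11: [H⁺]/K1 = 10^-0.99 = 0.10233, K2/[H⁺] = 10^-2.05 = 0.0089125
α₁ = 1/(1 + 0.10233 + 0.0089125) = 1/1.1112 = 0.8999; α₂ = α₁·K2/[H⁺] = 0.008020
α₁ + 2α₂ = 0.9159
DIC = CA / (α₁ + 2α₂) = 1.72 / 0.9159 = 1.88 mmol/kg

DIC = 1.88 mmol/kg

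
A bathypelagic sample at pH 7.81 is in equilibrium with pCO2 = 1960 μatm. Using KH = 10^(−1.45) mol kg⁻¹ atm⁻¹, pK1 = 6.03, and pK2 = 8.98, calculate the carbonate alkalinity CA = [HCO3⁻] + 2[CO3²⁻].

[CO2*] = KH · pCO2 = 10^(−1.45) × 1960×10^-6 = 6.954×10^-5 mol/kg
α₀ = 1/(1 + K1/[H⁺] + K1K2/[H⁺]²) = 1/(1 + 10^+1.78 + 10^+0.61) = 0.01531
DIC = [CO2*]/α₀ = 6.954×10^-5 / 0.01531 = 4.543 mmol/kg
CA = (α₁ + 2α₂)·DIC = (0.9223 + 2×0.06236) × 4.543 = 4.76 mmol/kg

CA = 4.76 mmol/kg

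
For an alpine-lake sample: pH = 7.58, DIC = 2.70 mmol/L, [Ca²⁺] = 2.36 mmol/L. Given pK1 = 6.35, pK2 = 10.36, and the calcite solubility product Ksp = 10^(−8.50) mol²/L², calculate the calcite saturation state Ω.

Ω = 3.15

α₂ = 1 / (1 + [H⁺]/K2 + [H⁺]²/(K1K2)) = 1 / (1 + 10^+2.78 + 10^+1.55)
   = 1 / (1 + 602.56 + 35.481) = 1/639.04 = 0.001565
[CO3²⁻] = α₂ × DIC = 0.001565 × 2.70 = 0.004225 mmol/L = 4.225 μmol/L
Ksp = 10^(−8.50) = 3.162×10^-9
Ω = [Ca²⁺][CO3²⁻]/Ksp = (2.36×10^-3)(4.225×10^-6) / 3.162×10^-9 = 3.15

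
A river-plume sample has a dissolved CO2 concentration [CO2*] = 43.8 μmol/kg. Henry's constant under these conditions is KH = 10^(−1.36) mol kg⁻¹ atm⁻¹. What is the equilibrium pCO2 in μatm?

KH = 10^(−1.36) = 4.365×10^-2 mol kg⁻¹ atm⁻¹
pCO2 = [CO2*]/KH = 43.8×10^-6 / 4.365×10^-2 = 1.00×10^-3 atm = 1000 μatm

pCO2 = 1000 μatm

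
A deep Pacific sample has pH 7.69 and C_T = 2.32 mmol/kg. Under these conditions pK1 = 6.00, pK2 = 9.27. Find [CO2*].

α₀ = 1 / (1 + K1/[H⁺] + K1K2/[H⁺]²) = 1 / (1 + 10^+1.69 + 10^+0.11)
   = 1 / (1 + 48.978 + 1.2882) = 1/51.266 = 0.01951
[CO2*] = α₀ × DIC = 0.01951 × 2.32 = 0.0453 mmol/kg

[CO2*] = 0.0453 mmol/kg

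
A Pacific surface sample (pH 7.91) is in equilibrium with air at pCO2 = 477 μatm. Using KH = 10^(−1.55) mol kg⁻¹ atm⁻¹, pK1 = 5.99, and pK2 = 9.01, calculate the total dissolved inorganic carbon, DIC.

DIC = 1.22 mmol/kg

[CO2*] = KH · pCO2 = 10^(−1.55) × 477×10^-6 = 1.344×10^-5 mol/kg
α₀ = 1/(1 + K1/[H⁺] + K1K2/[H⁺]²) = 1/(1 + 10^+1.92 + 10^+0.82) = 0.01102
DIC = [CO2*]/α₀ = 1.344×10^-5 / 0.01102 = 1.22 mmol/kg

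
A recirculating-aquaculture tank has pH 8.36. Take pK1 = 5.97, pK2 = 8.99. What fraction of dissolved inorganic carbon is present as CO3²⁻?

α₂ = 1 / (1 + [H⁺]/K2 + [H⁺]²/(K1K2)) = 1 / (1 + 10^+0.63 + 10^-1.76)
   = 1 / (1 + 4.2658 + 0.017378) = 1/5.2832 = 0.1893

α₂ = 0.189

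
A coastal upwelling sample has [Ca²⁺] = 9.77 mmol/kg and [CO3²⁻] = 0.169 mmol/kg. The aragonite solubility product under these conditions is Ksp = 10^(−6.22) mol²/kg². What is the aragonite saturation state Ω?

Ω = 2.74

Ksp = 10^(−6.22) = 6.026×10^-7
Ω = [Ca²⁺][CO3²⁻]/Ksp = (9.77×10^-3)(0.169×10^-3) / 6.026×10^-7 = 2.74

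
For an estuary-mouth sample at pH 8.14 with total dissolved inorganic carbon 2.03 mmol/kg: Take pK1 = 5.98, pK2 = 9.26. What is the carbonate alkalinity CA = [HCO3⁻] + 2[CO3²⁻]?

CA = [HCO3⁻] + 2[CO3²⁻] = (α₁ + 2α₂)·DIC
At pH 8.14: [H⁺]/K1 = 10^-2.16 = 0.0069183, K2/[H⁺] = 10^-1.12 = 0.075858
α₁ = 1/(1 + 0.0069183 + 0.075858) = 1/1.0828 = 0.9236; α₂ = α₁·K2/[H⁺] = 0.07006
α₁ + 2α₂ = 1.0637
CA = 1.0637 × 2.03 = 2.16 mmol/kg

CA = 2.16 mmol/kg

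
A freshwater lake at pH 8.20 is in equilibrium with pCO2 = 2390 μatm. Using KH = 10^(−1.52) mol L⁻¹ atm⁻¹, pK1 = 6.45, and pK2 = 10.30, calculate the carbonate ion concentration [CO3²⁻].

[CO3²⁻] = 0.0322 mmol/L

[CO2*] = KH · pCO2 = 10^(−1.52) × 2390×10^-6 = 7.218×10^-5 mol/L
α₀ = 1/(1 + K1/[H⁺] + K1K2/[H⁺]²) = 1/(1 + 10^+1.75 + 10^-0.35) = 0.01734
DIC = [CO2*]/α₀ = 7.218×10^-5 / 0.01734 = 4.163 mmol/L
[CO3²⁻] = α₂·DIC; α₂ = 0.007744, so [CO3²⁻] = 0.007744 × 4.163 = 0.0322 mmol/L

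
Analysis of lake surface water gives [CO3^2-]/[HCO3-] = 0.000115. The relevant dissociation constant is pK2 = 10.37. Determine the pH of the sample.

From K2 = [H⁺][CO3^2-]/[HCO3-]:  pH = pK2 + log₁₀([CO3^2-]/[HCO3-])
log₁₀(0.000115) = -3.939
pH = 10.37 + (-3.939) = 6.43

pH = 6.43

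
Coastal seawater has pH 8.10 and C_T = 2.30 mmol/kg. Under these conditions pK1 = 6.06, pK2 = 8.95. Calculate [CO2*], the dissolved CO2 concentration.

[CO2*] = 18.2 μmol/kg

α₀ = 1 / (1 + K1/[H⁺] + K1K2/[H⁺]²) = 1 / (1 + 10^+2.04 + 10^+1.19)
   = 1 / (1 + 109.65 + 15.488) = 1/126.14 = 0.007928
[CO2*] = α₀ × DIC = 0.007928 × 2.30 = 0.0182 mmol/kg = 18.2 μmol/kg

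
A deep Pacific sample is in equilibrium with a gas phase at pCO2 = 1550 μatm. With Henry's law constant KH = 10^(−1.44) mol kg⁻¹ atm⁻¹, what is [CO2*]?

[CO2*] = 56.3 μmol/kg

KH = 10^(−1.44) = 3.631×10^-2 mol kg⁻¹ atm⁻¹
[CO2*] = KH · pCO2 = 3.631×10^-2 × 1550×10^-6 atm = 5.63×10^-5 mol/kg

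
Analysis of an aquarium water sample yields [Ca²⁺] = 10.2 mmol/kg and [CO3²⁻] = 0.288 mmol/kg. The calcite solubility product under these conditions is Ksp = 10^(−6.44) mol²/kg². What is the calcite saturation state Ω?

Ω = 8.09

Ksp = 10^(−6.44) = 3.631×10^-7
Ω = [Ca²⁺][CO3²⁻]/Ksp = (10.2×10^-3)(0.288×10^-3) / 3.631×10^-7 = 8.09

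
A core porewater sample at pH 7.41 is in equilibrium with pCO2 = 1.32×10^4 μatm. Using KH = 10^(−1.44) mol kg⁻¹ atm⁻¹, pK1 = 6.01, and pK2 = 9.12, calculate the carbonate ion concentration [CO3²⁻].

[CO2*] = KH · pCO2 = 10^(−1.44) × 1.32×10^4×10^-6 = 4.793×10^-4 mol/kg
α₀ = 1/(1 + K1/[H⁺] + K1K2/[H⁺]²) = 1/(1 + 10^+1.40 + 10^-0.31) = 0.03758
DIC = [CO2*]/α₀ = 4.793×10^-4 / 0.03758 = 12.75 mmol/kg
[CO3²⁻] = α₂·DIC; α₂ = 0.01841, so [CO3²⁻] = 0.01841 × 12.75 = 0.235 mmol/kg

[CO3²⁻] = 0.235 mmol/kg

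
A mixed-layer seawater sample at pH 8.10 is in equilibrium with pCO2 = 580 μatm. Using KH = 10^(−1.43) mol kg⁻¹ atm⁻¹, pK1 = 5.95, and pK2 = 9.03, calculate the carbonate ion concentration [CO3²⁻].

[CO3²⁻] = 0.358 mmol/kg

[CO2*] = KH · pCO2 = 10^(−1.43) × 580×10^-6 = 2.155×10^-5 mol/kg
α₀ = 1/(1 + K1/[H⁺] + K1K2/[H⁺]²) = 1/(1 + 10^+2.15 + 10^+1.22) = 0.006295
DIC = [CO2*]/α₀ = 2.155×10^-5 / 0.006295 = 3.423 mmol/kg
[CO3²⁻] = α₂·DIC; α₂ = 0.1045, so [CO3²⁻] = 0.1045 × 3.423 = 0.358 mmol/kg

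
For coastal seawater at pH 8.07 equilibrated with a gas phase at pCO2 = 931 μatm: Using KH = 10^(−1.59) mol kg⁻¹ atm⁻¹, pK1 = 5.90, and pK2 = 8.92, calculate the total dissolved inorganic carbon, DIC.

[CO2*] = KH · pCO2 = 10^(−1.59) × 931×10^-6 = 2.393×10^-5 mol/kg
α₀ = 1/(1 + K1/[H⁺] + K1K2/[H⁺]²) = 1/(1 + 10^+2.17 + 10^+1.32) = 0.005889
DIC = [CO2*]/α₀ = 2.393×10^-5 / 0.005889 = 4.06 mmol/kg

DIC = 4.06 mmol/kg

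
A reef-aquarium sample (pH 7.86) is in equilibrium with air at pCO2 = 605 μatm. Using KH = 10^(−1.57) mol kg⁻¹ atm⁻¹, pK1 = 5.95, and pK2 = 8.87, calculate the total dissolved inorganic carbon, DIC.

[CO2*] = KH · pCO2 = 10^(−1.57) × 605×10^-6 = 1.628×10^-5 mol/kg
α₀ = 1/(1 + K1/[H⁺] + K1K2/[H⁺]²) = 1/(1 + 10^+1.91 + 10^+0.90) = 0.01108
DIC = [CO2*]/α₀ = 1.628×10^-5 / 0.01108 = 1.47 mmol/kg

DIC = 1.47 mmol/kg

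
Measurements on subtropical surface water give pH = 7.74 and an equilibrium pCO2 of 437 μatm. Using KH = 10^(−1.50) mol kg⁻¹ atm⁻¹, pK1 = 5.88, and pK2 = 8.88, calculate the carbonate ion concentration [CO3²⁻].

[CO3²⁻] = 0.0725 mmol/kg

[CO2*] = KH · pCO2 = 10^(−1.50) × 437×10^-6 = 1.382×10^-5 mol/kg
α₀ = 1/(1 + K1/[H⁺] + K1K2/[H⁺]²) = 1/(1 + 10^+1.86 + 10^+0.72) = 0.01271
DIC = [CO2*]/α₀ = 1.382×10^-5 / 0.01271 = 1.087 mmol/kg
[CO3²⁻] = α₂·DIC; α₂ = 0.06669, so [CO3²⁻] = 0.06669 × 1.087 = 0.0725 mmol/kg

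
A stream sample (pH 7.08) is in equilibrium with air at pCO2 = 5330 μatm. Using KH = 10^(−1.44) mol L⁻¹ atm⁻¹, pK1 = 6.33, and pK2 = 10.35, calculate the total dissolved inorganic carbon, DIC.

DIC = 1.28 mmol/L

[CO2*] = KH · pCO2 = 10^(−1.44) × 5330×10^-6 = 1.935×10^-4 mol/L
α₀ = 1/(1 + K1/[H⁺] + K1K2/[H⁺]²) = 1/(1 + 10^+0.75 + 10^-2.52) = 0.1509
DIC = [CO2*]/α₀ = 1.935×10^-4 / 0.1509 = 1.28 mmol/L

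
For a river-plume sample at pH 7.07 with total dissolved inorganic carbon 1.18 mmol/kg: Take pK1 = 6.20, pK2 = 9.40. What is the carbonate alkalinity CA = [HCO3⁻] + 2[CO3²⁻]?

CA = 1.05 mmol/kg

CA = [HCO3⁻] + 2[CO3²⁻] = (α₁ + 2α₂)·DIC
At pH 7.07: [H⁺]/K1 = 10^-0.87 = 0.13490, K2/[H⁺] = 10^-2.33 = 0.0046774
α₁ = 1/(1 + 0.13490 + 0.0046774) = 1/1.1396 = 0.8775; α₂ = α₁·K2/[H⁺] = 0.004104
α₁ + 2α₂ = 0.8857
CA = 0.8857 × 1.18 = 1.05 mmol/kg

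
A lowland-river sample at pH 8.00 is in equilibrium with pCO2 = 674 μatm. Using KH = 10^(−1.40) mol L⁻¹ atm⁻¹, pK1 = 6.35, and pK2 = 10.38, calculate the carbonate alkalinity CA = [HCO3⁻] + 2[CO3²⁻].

CA = 1.21 mmol/L

[CO2*] = KH · pCO2 = 10^(−1.40) × 674×10^-6 = 2.683×10^-5 mol/L
α₀ = 1/(1 + K1/[H⁺] + K1K2/[H⁺]²) = 1/(1 + 10^+1.65 + 10^-0.73) = 0.02181
DIC = [CO2*]/α₀ = 2.683×10^-5 / 0.02181 = 1.230 mmol/L
CA = (α₁ + 2α₂)·DIC = (0.9741 + 2×0.004061) × 1.230 = 1.21 mmol/L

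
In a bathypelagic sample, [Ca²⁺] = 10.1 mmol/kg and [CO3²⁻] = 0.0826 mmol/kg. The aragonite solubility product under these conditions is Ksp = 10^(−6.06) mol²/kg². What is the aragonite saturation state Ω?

Ω = 0.958

Ksp = 10^(−6.06) = 8.710×10^-7
Ω = [Ca²⁺][CO3²⁻]/Ksp = (10.1×10^-3)(0.0826×10^-3) / 8.710×10^-7 = 0.958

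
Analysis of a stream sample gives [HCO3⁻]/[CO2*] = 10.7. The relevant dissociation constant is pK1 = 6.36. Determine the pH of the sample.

From K1 = [H⁺][HCO3⁻]/[CO2*]:  pH = pK1 + log₁₀([HCO3⁻]/[CO2*])
log₁₀(10.7) = +1.029
pH = 6.36 + (+1.029) = 7.39

pH = 7.39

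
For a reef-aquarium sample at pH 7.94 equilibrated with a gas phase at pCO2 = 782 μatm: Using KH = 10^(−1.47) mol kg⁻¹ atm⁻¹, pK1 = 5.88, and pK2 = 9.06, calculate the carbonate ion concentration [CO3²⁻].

[CO2*] = KH · pCO2 = 10^(−1.47) × 782×10^-6 = 2.650×10^-5 mol/kg
α₀ = 1/(1 + K1/[H⁺] + K1K2/[H⁺]²) = 1/(1 + 10^+2.06 + 10^+0.94) = 0.008031
DIC = [CO2*]/α₀ = 2.650×10^-5 / 0.008031 = 3.300 mmol/kg
[CO3²⁻] = α₂·DIC; α₂ = 0.06994, so [CO3²⁻] = 0.06994 × 3.300 = 0.231 mmol/kg

[CO3²⁻] = 0.231 mmol/kg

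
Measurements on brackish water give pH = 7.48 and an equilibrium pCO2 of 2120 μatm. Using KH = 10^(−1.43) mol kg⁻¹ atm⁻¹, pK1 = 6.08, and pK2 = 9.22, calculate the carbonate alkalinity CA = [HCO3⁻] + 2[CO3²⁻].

CA = 2.05 mmol/kg

[CO2*] = KH · pCO2 = 10^(−1.43) × 2120×10^-6 = 7.877×10^-5 mol/kg
α₀ = 1/(1 + K1/[H⁺] + K1K2/[H⁺]²) = 1/(1 + 10^+1.40 + 10^-0.34) = 0.03763
DIC = [CO2*]/α₀ = 7.877×10^-5 / 0.03763 = 2.093 mmol/kg
CA = (α₁ + 2α₂)·DIC = (0.9452 + 2×0.01720) × 2.093 = 2.05 mmol/kg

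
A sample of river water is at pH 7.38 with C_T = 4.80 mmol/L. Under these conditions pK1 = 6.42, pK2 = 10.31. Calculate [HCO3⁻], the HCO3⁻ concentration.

α₁ = 1 / (1 + [H⁺]/K1 + K2/[H⁺]) = 1 / (1 + 10^-0.96 + 10^-2.93)
   = 1 / (1 + 0.10965 + 0.0011749) = 1/1.1108 = 0.9002
[HCO3⁻] = α₁ × DIC = 0.9002 × 4.80 = 4.32 mmol/L

[HCO3⁻] = 4.32 mmol/L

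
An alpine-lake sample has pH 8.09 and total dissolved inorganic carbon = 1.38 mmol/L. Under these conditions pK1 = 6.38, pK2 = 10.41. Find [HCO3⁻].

α₁ = 1 / (1 + [H⁺]/K1 + K2/[H⁺]) = 1 / (1 + 10^-1.71 + 10^-2.32)
   = 1 / (1 + 0.019498 + 0.0047863) = 1/1.0243 = 0.9763
[HCO3⁻] = α₁ × DIC = 0.9763 × 1.38 = 1.35 mmol/L

[HCO3⁻] = 1.35 mmol/L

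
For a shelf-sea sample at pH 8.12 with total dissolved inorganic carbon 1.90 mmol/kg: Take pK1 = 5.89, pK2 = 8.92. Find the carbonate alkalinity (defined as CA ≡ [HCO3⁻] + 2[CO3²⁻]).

CA = [HCO3⁻] + 2[CO3²⁻] = (α₁ + 2α₂)·DIC
At pH 8.12: [H⁺]/K1 = 10^-2.23 = 0.0058884, K2/[H⁺] = 10^-0.80 = 0.15849
α₁ = 1/(1 + 0.0058884 + 0.15849) = 1/1.1644 = 0.8588; α₂ = α₁·K2/[H⁺] = 0.1361
α₁ + 2α₂ = 1.1311
CA = 1.1311 × 1.90 = 2.15 mmol/kg

CA = 2.15 mmol/kg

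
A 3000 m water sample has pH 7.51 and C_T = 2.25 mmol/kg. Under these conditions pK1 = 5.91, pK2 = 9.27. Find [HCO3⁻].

[HCO3⁻] = 2.16 mmol/kg

α₁ = 1 / (1 + [H⁺]/K1 + K2/[H⁺]) = 1 / (1 + 10^-1.60 + 10^-1.76)
   = 1 / (1 + 0.025119 + 0.017378) = 1/1.0425 = 0.9592
[HCO3⁻] = α₁ × DIC = 0.9592 × 2.25 = 2.16 mmol/kg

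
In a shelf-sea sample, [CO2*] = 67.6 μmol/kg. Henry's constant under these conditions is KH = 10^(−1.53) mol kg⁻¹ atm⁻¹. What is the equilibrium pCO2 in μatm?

KH = 10^(−1.53) = 2.951×10^-2 mol kg⁻¹ atm⁻¹
pCO2 = [CO2*]/KH = 67.6×10^-6 / 2.951×10^-2 = 2.29×10^-3 atm = 2290 μatm

pCO2 = 2290 μatm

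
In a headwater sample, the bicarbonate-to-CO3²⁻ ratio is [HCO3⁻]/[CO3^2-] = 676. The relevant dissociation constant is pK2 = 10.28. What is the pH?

pH = 7.45

From K2 = [H⁺][CO3^2-]/[HCO3⁻]:  pH = pK2 − log₁₀([HCO3⁻]/[CO3^2-])
log₁₀(676) = +2.830
pH = 10.28 − (+2.830) = 7.45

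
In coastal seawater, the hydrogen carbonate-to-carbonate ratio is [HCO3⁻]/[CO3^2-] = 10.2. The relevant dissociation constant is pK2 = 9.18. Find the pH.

pH = 8.17

From K2 = [H⁺][CO3^2-]/[HCO3⁻]:  pH = pK2 − log₁₀([HCO3⁻]/[CO3^2-])
log₁₀(10.2) = +1.009
pH = 9.18 − (+1.009) = 8.17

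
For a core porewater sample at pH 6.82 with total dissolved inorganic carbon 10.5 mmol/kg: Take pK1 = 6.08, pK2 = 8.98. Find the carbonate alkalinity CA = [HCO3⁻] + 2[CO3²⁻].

CA = 8.95 mmol/kg

CA = [HCO3⁻] + 2[CO3²⁻] = (α₁ + 2α₂)·DIC
At pH 6.82: [H⁺]/K1 = 10^-0.74 = 0.18197, K2/[H⁺] = 10^-2.16 = 0.0069183
α₁ = 1/(1 + 0.18197 + 0.0069183) = 1/1.1889 = 0.8411; α₂ = α₁·K2/[H⁺] = 0.005819
α₁ + 2α₂ = 0.8528
CA = 0.8528 × 10.5 = 8.95 mmol/kg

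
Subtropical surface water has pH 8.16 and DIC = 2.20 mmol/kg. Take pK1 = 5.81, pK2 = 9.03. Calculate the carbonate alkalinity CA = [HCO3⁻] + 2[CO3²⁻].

CA = 2.45 mmol/kg

CA = [HCO3⁻] + 2[CO3²⁻] = (α₁ + 2α₂)·DIC
At pH 8.16: [H⁺]/K1 = 10^-2.35 = 0.0044668, K2/[H⁺] = 10^-0.87 = 0.13490
α₁ = 1/(1 + 0.0044668 + 0.13490) = 1/1.1394 = 0.8777; α₂ = α₁·K2/[H⁺] = 0.1184
α₁ + 2α₂ = 1.1145
CA = 1.1145 × 2.20 = 2.45 mmol/kg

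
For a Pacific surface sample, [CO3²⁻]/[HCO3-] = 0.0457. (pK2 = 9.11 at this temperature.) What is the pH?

From K2 = [H⁺][CO3²⁻]/[HCO3-]:  pH = pK2 + log₁₀([CO3²⁻]/[HCO3-])
log₁₀(0.0457) = -1.340
pH = 9.11 + (-1.340) = 7.77

pH = 7.77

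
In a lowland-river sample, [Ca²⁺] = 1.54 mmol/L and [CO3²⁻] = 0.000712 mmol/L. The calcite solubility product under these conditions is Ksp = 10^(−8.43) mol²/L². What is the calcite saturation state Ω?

Ω = 0.295

Ksp = 10^(−8.43) = 3.715×10^-9
Ω = [Ca²⁺][CO3²⁻]/Ksp = (1.54×10^-3)(0.000712×10^-3) / 3.715×10^-9 = 0.295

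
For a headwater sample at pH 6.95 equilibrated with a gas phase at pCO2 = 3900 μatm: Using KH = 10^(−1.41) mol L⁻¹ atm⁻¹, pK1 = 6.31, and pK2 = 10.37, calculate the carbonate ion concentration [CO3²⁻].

[CO3²⁻] = 0.252 μmol/L

[CO2*] = KH · pCO2 = 10^(−1.41) × 3900×10^-6 = 1.517×10^-4 mol/L
α₀ = 1/(1 + K1/[H⁺] + K1K2/[H⁺]²) = 1/(1 + 10^+0.64 + 10^-2.78) = 0.1863
DIC = [CO2*]/α₀ = 1.517×10^-4 / 0.1863 = 0.8143 mmol/L
[CO3²⁻] = α₂·DIC; α₂ = 0.0003092, so [CO3²⁻] = 0.0003092 × 0.8143 = 0.000252 mmol/L = 0.252 μmol/L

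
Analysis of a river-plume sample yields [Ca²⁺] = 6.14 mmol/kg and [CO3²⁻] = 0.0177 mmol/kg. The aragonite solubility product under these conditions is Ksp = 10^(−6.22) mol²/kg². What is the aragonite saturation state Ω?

Ksp = 10^(−6.22) = 6.026×10^-7
Ω = [Ca²⁺][CO3²⁻]/Ksp = (6.14×10^-3)(0.0177×10^-3) / 6.026×10^-7 = 0.180

Ω = 0.180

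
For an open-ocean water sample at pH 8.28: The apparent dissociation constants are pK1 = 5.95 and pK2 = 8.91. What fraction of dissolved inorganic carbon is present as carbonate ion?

α₂ = 1 / (1 + [H⁺]/K2 + [H⁺]²/(K1K2)) = 1 / (1 + 10^+0.63 + 10^-1.70)
   = 1 / (1 + 4.2658 + 0.019953) = 1/5.2857 = 0.1892

α₂ = 0.189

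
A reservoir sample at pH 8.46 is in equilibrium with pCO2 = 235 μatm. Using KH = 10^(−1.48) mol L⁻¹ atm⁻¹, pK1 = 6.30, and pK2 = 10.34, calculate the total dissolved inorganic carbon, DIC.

[CO2*] = KH · pCO2 = 10^(−1.48) × 235×10^-6 = 7.782×10^-6 mol/L
α₀ = 1/(1 + K1/[H⁺] + K1K2/[H⁺]²) = 1/(1 + 10^+2.16 + 10^+0.28) = 0.006782
DIC = [CO2*]/α₀ = 7.782×10^-6 / 0.006782 = 1.15 mmol/L

DIC = 1.15 mmol/L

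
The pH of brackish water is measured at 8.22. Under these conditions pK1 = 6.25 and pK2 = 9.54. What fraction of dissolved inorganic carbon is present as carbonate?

α₂ = 0.0452

α₂ = 1 / (1 + [H⁺]/K2 + [H⁺]²/(K1K2)) = 1 / (1 + 10^+1.32 + 10^-0.65)
   = 1 / (1 + 20.893 + 0.22387) = 1/22.117 = 0.04521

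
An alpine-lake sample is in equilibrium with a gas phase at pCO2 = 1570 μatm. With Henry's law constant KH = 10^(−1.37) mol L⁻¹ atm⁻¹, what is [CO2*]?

KH = 10^(−1.37) = 4.266×10^-2 mol L⁻¹ atm⁻¹
[CO2*] = KH · pCO2 = 4.266×10^-2 × 1570×10^-6 atm = 6.70×10^-5 mol/L

[CO2*] = 67.0 μmol/L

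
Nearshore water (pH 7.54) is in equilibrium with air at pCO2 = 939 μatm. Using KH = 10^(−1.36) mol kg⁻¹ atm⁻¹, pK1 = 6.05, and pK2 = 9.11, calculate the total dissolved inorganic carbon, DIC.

[CO2*] = KH · pCO2 = 10^(−1.36) × 939×10^-6 = 4.099×10^-5 mol/kg
α₀ = 1/(1 + K1/[H⁺] + K1K2/[H⁺]²) = 1/(1 + 10^+1.49 + 10^-0.08) = 0.03055
DIC = [CO2*]/α₀ = 4.099×10^-5 / 0.03055 = 1.34 mmol/kg

DIC = 1.34 mmol/kg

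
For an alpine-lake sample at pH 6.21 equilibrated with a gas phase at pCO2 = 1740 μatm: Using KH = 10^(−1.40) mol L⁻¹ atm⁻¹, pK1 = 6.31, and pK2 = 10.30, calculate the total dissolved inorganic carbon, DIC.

DIC = 0.124 mmol/L

[CO2*] = KH · pCO2 = 10^(−1.40) × 1740×10^-6 = 6.927×10^-5 mol/L
α₀ = 1/(1 + K1/[H⁺] + K1K2/[H⁺]²) = 1/(1 + 10^-0.10 + 10^-4.19) = 0.5573
DIC = [CO2*]/α₀ = 6.927×10^-5 / 0.5573 = 0.124 mmol/L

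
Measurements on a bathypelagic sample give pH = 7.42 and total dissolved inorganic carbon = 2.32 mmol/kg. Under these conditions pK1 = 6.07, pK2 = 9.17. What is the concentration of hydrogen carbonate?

α₁ = 1 / (1 + [H⁺]/K1 + K2/[H⁺]) = 1 / (1 + 10^-1.35 + 10^-1.75)
   = 1 / (1 + 0.044668 + 0.017783) = 1/1.0625 = 0.9412
[HCO3⁻] = α₁ × DIC = 0.9412 × 2.32 = 2.18 mmol/kg

[HCO3⁻] = 2.18 mmol/kg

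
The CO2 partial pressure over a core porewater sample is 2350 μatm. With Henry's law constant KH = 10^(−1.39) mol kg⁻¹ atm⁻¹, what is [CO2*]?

KH = 10^(−1.39) = 4.074×10^-2 mol kg⁻¹ atm⁻¹
[CO2*] = KH · pCO2 = 4.074×10^-2 × 2350×10^-6 atm = 9.57×10^-5 mol/kg

[CO2*] = 95.7 μmol/kg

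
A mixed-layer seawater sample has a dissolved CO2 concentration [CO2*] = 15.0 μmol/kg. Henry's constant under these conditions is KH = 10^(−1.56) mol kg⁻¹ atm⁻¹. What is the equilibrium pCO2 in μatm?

KH = 10^(−1.56) = 2.754×10^-2 mol kg⁻¹ atm⁻¹
pCO2 = [CO2*]/KH = 15.0×10^-6 / 2.754×10^-2 = 5.45×10^-4 atm = 545 μatm

pCO2 = 545 μatm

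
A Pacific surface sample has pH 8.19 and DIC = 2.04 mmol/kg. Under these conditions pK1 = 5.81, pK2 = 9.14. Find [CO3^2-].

[CO3²⁻] = 0.205 mmol/kg

α₂ = 1 / (1 + [H⁺]/K2 + [H⁺]²/(K1K2)) = 1 / (1 + 10^+0.95 + 10^-1.43)
   = 1 / (1 + 8.9125 + 0.037154) = 1/9.9497 = 0.1005
[CO3²⁻] = α₂ × DIC = 0.1005 × 2.04 = 0.205 mmol/kg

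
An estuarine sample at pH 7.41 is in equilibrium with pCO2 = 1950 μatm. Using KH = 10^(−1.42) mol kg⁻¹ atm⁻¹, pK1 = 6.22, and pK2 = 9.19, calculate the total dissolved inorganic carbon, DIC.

[CO2*] = KH · pCO2 = 10^(−1.42) × 1950×10^-6 = 7.414×10^-5 mol/kg
α₀ = 1/(1 + K1/[H⁺] + K1K2/[H⁺]²) = 1/(1 + 10^+1.19 + 10^-0.59) = 0.05972
DIC = [CO2*]/α₀ = 7.414×10^-5 / 0.05972 = 1.24 mmol/kg

DIC = 1.24 mmol/kg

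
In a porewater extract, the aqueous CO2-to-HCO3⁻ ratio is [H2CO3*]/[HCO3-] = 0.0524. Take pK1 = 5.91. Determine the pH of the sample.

pH = 7.19

From K1 = [H⁺][HCO3-]/[H2CO3*]:  pH = pK1 − log₁₀([H2CO3*]/[HCO3-])
log₁₀(0.0524) = -1.281
pH = 5.91 − (-1.281) = 7.19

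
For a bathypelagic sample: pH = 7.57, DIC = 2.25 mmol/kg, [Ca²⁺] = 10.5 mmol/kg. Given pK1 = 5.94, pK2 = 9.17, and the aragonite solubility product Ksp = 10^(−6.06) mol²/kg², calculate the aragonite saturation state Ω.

α₂ = 1 / (1 + [H⁺]/K2 + [H⁺]²/(K1K2)) = 1 / (1 + 10^+1.60 + 10^-0.03)
   = 1 / (1 + 39.811 + 0.93325) = 1/41.744 = 0.02396
[CO3²⁻] = α₂ × DIC = 0.02396 × 2.25 = 0.05390 mmol/kg
Ksp = 10^(−6.06) = 8.710×10^-7
Ω = [Ca²⁺][CO3²⁻]/Ksp = (10.5×10^-3)(5.390×10^-5) / 8.710×10^-7 = 0.650

Ω = 0.650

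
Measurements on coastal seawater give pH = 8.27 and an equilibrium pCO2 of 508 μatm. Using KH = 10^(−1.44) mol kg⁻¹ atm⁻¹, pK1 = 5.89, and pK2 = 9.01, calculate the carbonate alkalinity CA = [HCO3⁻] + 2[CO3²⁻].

[CO2*] = KH · pCO2 = 10^(−1.44) × 508×10^-6 = 1.844×10^-5 mol/kg
α₀ = 1/(1 + K1/[H⁺] + K1K2/[H⁺]²) = 1/(1 + 10^+2.38 + 10^+1.64) = 0.003515
DIC = [CO2*]/α₀ = 1.844×10^-5 / 0.003515 = 5.248 mmol/kg
CA = (α₁ + 2α₂)·DIC = (0.8431 + 2×0.1534) × 5.248 = 6.03 mmol/kg

CA = 6.03 mmol/kg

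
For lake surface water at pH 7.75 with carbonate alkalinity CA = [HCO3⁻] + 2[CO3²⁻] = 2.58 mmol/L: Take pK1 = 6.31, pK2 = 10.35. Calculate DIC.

CA = [HCO3⁻] + 2[CO3²⁻] = (α₁ + 2α₂)·DIC
At pH 7.75: [H⁺]/K1 = 10^-1.44 = 0.036308, K2/[H⁺] = 10^-2.60 = 0.0025119
α₁ = 1/(1 + 0.036308 + 0.0025119) = 1/1.0388 = 0.9626; α₂ = α₁·K2/[H⁺] = 0.002418
α₁ + 2α₂ = 0.9675
DIC = CA / (α₁ + 2α₂) = 2.58 / 0.9675 = 2.67 mmol/L

DIC = 2.67 mmol/L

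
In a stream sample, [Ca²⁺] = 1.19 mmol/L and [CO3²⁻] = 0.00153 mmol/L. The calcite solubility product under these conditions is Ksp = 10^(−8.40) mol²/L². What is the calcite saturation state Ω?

Ω = 0.457

Ksp = 10^(−8.40) = 3.981×10^-9
Ω = [Ca²⁺][CO3²⁻]/Ksp = (1.19×10^-3)(0.00153×10^-3) / 3.981×10^-9 = 0.457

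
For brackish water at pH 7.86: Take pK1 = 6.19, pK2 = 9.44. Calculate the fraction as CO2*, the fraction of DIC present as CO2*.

α₀ = 0.0204

α₀ = 1 / (1 + K1/[H⁺] + K1K2/[H⁺]²) = 1 / (1 + 10^+1.67 + 10^+0.09)
   = 1 / (1 + 46.774 + 1.2303) = 1/49.004 = 0.02041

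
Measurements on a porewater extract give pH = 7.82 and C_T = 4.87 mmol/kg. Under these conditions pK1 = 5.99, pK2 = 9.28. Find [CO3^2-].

α₂ = 1 / (1 + [H⁺]/K2 + [H⁺]²/(K1K2)) = 1 / (1 + 10^+1.46 + 10^-0.37)
   = 1 / (1 + 28.840 + 0.42658) = 1/30.267 = 0.03304
[CO3²⁻] = α₂ × DIC = 0.03304 × 4.87 = 0.161 mmol/kg

[CO3²⁻] = 0.161 mmol/kg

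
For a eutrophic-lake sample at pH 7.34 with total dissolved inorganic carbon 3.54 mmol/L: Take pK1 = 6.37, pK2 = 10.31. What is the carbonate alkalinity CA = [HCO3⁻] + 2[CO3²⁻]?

CA = [HCO3⁻] + 2[CO3²⁻] = (α₁ + 2α₂)·DIC
At pH 7.34: [H⁺]/K1 = 10^-0.97 = 0.10715, K2/[H⁺] = 10^-2.97 = 0.0010715
α₁ = 1/(1 + 0.10715 + 0.0010715) = 1/1.1082 = 0.9023; α₂ = α₁·K2/[H⁺] = 0.0009669
α₁ + 2α₂ = 0.9043
CA = 0.9043 × 3.54 = 3.20 mmol/L

CA = 3.20 mmol/L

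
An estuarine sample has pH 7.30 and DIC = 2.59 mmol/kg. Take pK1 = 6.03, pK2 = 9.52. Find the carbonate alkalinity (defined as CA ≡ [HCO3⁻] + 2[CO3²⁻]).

CA = [HCO3⁻] + 2[CO3²⁻] = (α₁ + 2α₂)·DIC
At pH 7.30: [H⁺]/K1 = 10^-1.27 = 0.053703, K2/[H⁺] = 10^-2.22 = 0.0060256
α₁ = 1/(1 + 0.053703 + 0.0060256) = 1/1.0597 = 0.9436; α₂ = α₁·K2/[H⁺] = 0.005686
α₁ + 2α₂ = 0.9550
CA = 0.9550 × 2.59 = 2.47 mmol/kg

CA = 2.47 mmol/kg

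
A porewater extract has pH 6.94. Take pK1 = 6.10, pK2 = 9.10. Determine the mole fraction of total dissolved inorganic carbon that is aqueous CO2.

α₀ = 0.126

α₀ = 1 / (1 + K1/[H⁺] + K1K2/[H⁺]²) = 1 / (1 + 10^+0.84 + 10^-1.32)
   = 1 / (1 + 6.9183 + 0.047863) = 1/7.9662 = 0.1255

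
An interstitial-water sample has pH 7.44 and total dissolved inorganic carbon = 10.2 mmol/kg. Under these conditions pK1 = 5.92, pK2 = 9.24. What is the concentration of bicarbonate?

[HCO3⁻] = 9.75 mmol/kg

α₁ = 1 / (1 + [H⁺]/K1 + K2/[H⁺]) = 1 / (1 + 10^-1.52 + 10^-1.80)
   = 1 / (1 + 0.030200 + 0.015849) = 1/1.0460 = 0.9560
[HCO3⁻] = α₁ × DIC = 0.9560 × 10.2 = 9.75 mmol/kg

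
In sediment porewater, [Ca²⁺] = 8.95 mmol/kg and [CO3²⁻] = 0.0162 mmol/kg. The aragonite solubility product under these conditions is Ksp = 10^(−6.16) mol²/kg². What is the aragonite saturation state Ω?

Ksp = 10^(−6.16) = 6.918×10^-7
Ω = [Ca²⁺][CO3²⁻]/Ksp = (8.95×10^-3)(0.0162×10^-3) / 6.918×10^-7 = 0.210

Ω = 0.210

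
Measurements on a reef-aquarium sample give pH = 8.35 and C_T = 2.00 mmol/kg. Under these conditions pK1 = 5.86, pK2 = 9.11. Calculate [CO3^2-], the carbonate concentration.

[CO3²⁻] = 0.295 mmol/kg

α₂ = 1 / (1 + [H⁺]/K2 + [H⁺]²/(K1K2)) = 1 / (1 + 10^+0.76 + 10^-1.73)
   = 1 / (1 + 5.7544 + 0.018621) = 1/6.7730 = 0.1476
[CO3²⁻] = α₂ × DIC = 0.1476 × 2.00 = 0.295 mmol/kg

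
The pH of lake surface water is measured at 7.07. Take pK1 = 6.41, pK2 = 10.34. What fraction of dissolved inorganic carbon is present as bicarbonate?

α₁ = 0.820

α₁ = 1 / (1 + [H⁺]/K1 + K2/[H⁺]) = 1 / (1 + 10^-0.66 + 10^-3.27)
   = 1 / (1 + 0.21878 + 0.00053703) = 1/1.2193 = 0.8201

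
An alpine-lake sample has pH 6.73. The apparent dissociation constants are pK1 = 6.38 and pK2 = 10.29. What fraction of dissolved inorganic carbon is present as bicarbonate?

α₁ = 1 / (1 + [H⁺]/K1 + K2/[H⁺]) = 1 / (1 + 10^-0.35 + 10^-3.56)
   = 1 / (1 + 0.44668 + 0.00027542) = 1/1.4470 = 0.6911

α₁ = 0.691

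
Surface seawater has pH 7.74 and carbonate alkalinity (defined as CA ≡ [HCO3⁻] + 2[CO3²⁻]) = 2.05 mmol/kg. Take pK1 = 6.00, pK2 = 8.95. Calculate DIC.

CA = [HCO3⁻] + 2[CO3²⁻] = (α₁ + 2α₂)·DIC
At pH 7.74: [H⁺]/K1 = 10^-1.74 = 0.018197, K2/[H⁺] = 10^-1.21 = 0.061660
α₁ = 1/(1 + 0.018197 + 0.061660) = 1/1.0799 = 0.9260; α₂ = α₁·K2/[H⁺] = 0.05710
α₁ + 2α₂ = 1.0402
DIC = CA / (α₁ + 2α₂) = 2.05 / 1.0402 = 1.97 mmol/kg

DIC = 1.97 mmol/kg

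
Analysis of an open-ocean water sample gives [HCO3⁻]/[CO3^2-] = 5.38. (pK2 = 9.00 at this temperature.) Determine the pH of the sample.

From K2 = [H⁺][CO3^2-]/[HCO3⁻]:  pH = pK2 − log₁₀([HCO3⁻]/[CO3^2-])
log₁₀(5.38) = +0.731
pH = 9.00 − (+0.731) = 8.27

pH = 8.27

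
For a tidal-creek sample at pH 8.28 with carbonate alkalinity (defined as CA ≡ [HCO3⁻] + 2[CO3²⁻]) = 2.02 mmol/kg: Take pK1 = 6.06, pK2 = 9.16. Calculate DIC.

CA = [HCO3⁻] + 2[CO3²⁻] = (α₁ + 2α₂)·DIC
At pH 8.28: [H⁺]/K1 = 10^-2.22 = 0.0060256, K2/[H⁺] = 10^-0.88 = 0.13183
α₁ = 1/(1 + 0.0060256 + 0.13183) = 1/1.1379 = 0.8788; α₂ = α₁·K2/[H⁺] = 0.1159
α₁ + 2α₂ = 1.1106
DIC = CA / (α₁ + 2α₂) = 2.02 / 1.1106 = 1.82 mmol/kg

DIC = 1.82 mmol/kg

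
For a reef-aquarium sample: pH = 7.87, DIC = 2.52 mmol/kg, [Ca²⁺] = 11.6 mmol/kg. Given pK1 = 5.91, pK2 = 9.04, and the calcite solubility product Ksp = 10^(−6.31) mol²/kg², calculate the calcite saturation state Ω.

α₂ = 1 / (1 + [H⁺]/K2 + [H⁺]²/(K1K2)) = 1 / (1 + 10^+1.17 + 10^-0.79)
   = 1 / (1 + 14.791 + 0.16218) = 1/15.953 = 0.06268
[CO3²⁻] = α₂ × DIC = 0.06268 × 2.52 = 0.1580 mmol/kg
Ksp = 10^(−6.31) = 4.898×10^-7
Ω = [Ca²⁺][CO3²⁻]/Ksp = (11.6×10^-3)(1.580×10^-4) / 4.898×10^-7 = 3.74

Ω = 3.74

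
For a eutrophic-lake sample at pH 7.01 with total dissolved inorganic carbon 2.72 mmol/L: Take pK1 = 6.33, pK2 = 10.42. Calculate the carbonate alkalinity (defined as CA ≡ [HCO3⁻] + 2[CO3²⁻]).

CA = 2.25 mmol/L

CA = [HCO3⁻] + 2[CO3²⁻] = (α₁ + 2α₂)·DIC
At pH 7.01: [H⁺]/K1 = 10^-0.68 = 0.20893, K2/[H⁺] = 10^-3.41 = 0.00038905
α₁ = 1/(1 + 0.20893 + 0.00038905) = 1/1.2093 = 0.8269; α₂ = α₁·K2/[H⁺] = 0.0003217
α₁ + 2α₂ = 0.8276
CA = 0.8276 × 2.72 = 2.25 mmol/L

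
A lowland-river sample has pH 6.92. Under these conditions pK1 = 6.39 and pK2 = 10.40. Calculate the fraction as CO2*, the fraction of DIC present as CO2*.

α₀ = 0.228

α₀ = 1 / (1 + K1/[H⁺] + K1K2/[H⁺]²) = 1 / (1 + 10^+0.53 + 10^-2.95)
   = 1 / (1 + 3.3884 + 0.0011220) = 1/4.3896 = 0.2278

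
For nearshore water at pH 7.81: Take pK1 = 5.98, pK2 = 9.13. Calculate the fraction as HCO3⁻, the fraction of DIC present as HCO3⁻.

α₁ = 1 / (1 + [H⁺]/K1 + K2/[H⁺]) = 1 / (1 + 10^-1.83 + 10^-1.32)
   = 1 / (1 + 0.014791 + 0.047863) = 1/1.0627 = 0.9410

α₁ = 0.941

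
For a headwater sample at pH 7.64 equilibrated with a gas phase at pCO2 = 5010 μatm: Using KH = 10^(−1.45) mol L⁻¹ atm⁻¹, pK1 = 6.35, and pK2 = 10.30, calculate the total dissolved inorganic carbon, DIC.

DIC = 3.65 mmol/L

[CO2*] = KH · pCO2 = 10^(−1.45) × 5010×10^-6 = 1.778×10^-4 mol/L
α₀ = 1/(1 + K1/[H⁺] + K1K2/[H⁺]²) = 1/(1 + 10^+1.29 + 10^-1.37) = 0.04868
DIC = [CO2*]/α₀ = 1.778×10^-4 / 0.04868 = 3.65 mmol/L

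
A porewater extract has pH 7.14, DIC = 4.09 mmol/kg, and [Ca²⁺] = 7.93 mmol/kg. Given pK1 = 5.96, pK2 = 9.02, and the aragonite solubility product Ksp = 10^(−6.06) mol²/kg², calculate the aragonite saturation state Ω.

α₂ = 1 / (1 + [H⁺]/K2 + [H⁺]²/(K1K2)) = 1 / (1 + 10^+1.88 + 10^+0.70)
   = 1 / (1 + 75.858 + 5.0119) = 1/81.870 = 0.01221
[CO3²⁻] = α₂ × DIC = 0.01221 × 4.09 = 0.04996 mmol/kg
Ksp = 10^(−6.06) = 8.710×10^-7
Ω = [Ca²⁺][CO3²⁻]/Ksp = (7.93×10^-3)(4.996×10^-5) / 8.710×10^-7 = 0.455

Ω = 0.455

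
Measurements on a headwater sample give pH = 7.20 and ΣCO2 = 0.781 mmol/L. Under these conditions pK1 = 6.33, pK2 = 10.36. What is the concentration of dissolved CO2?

[CO2*] = 0.0928 mmol/L

α₀ = 1 / (1 + K1/[H⁺] + K1K2/[H⁺]²) = 1 / (1 + 10^+0.87 + 10^-2.29)
   = 1 / (1 + 7.4131 + 0.0051286) = 1/8.4182 = 0.1188
[CO2*] = α₀ × DIC = 0.1188 × 0.781 = 0.0928 mmol/L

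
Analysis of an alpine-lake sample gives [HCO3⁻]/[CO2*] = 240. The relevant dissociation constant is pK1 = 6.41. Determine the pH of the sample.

pH = 8.79

From K1 = [H⁺][HCO3⁻]/[CO2*]:  pH = pK1 + log₁₀([HCO3⁻]/[CO2*])
log₁₀(240) = +2.380
pH = 6.41 + (+2.380) = 8.79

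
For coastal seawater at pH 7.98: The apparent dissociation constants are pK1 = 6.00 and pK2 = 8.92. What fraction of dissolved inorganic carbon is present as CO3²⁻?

α₂ = 0.102

α₂ = 1 / (1 + [H⁺]/K2 + [H⁺]²/(K1K2)) = 1 / (1 + 10^+0.94 + 10^-1.04)
   = 1 / (1 + 8.7096 + 0.091201) = 1/9.8008 = 0.1020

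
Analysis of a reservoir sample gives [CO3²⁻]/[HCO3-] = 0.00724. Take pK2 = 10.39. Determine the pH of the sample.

pH = 8.25

From K2 = [H⁺][CO3²⁻]/[HCO3-]:  pH = pK2 + log₁₀([CO3²⁻]/[HCO3-])
log₁₀(0.00724) = -2.140
pH = 10.39 + (-2.140) = 8.25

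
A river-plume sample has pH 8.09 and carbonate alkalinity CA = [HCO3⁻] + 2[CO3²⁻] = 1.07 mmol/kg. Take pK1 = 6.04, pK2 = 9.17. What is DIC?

DIC = 1.00 mmol/kg

CA = [HCO3⁻] + 2[CO3²⁻] = (α₁ + 2α₂)·DIC
At pH 8.09: [H⁺]/K1 = 10^-2.05 = 0.0089125, K2/[H⁺] = 10^-1.08 = 0.083176
α₁ = 1/(1 + 0.0089125 + 0.083176) = 1/1.0921 = 0.9157; α₂ = α₁·K2/[H⁺] = 0.07616
α₁ + 2α₂ = 1.0680
DIC = CA / (α₁ + 2α₂) = 1.07 / 1.0680 = 1.00 mmol/kg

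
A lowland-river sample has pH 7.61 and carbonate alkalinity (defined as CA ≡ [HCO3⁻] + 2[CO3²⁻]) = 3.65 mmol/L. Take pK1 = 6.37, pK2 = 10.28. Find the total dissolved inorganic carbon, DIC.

DIC = 3.85 mmol/L

CA = [HCO3⁻] + 2[CO3²⁻] = (α₁ + 2α₂)·DIC
At pH 7.61: [H⁺]/K1 = 10^-1.24 = 0.057544, K2/[H⁺] = 10^-2.67 = 0.0021380
α₁ = 1/(1 + 0.057544 + 0.0021380) = 1/1.0597 = 0.9437; α₂ = α₁·K2/[H⁺] = 0.002018
α₁ + 2α₂ = 0.9477
DIC = CA / (α₁ + 2α₂) = 3.65 / 0.9477 = 3.85 mmol/L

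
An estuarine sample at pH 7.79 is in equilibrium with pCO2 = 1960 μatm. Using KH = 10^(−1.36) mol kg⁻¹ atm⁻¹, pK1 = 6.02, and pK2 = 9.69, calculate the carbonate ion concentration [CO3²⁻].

[CO2*] = KH · pCO2 = 10^(−1.36) × 1960×10^-6 = 8.556×10^-5 mol/kg
α₀ = 1/(1 + K1/[H⁺] + K1K2/[H⁺]²) = 1/(1 + 10^+1.77 + 10^-0.13) = 0.01649
DIC = [CO2*]/α₀ = 8.556×10^-5 / 0.01649 = 5.187 mmol/kg
[CO3²⁻] = α₂·DIC; α₂ = 0.01223, so [CO3²⁻] = 0.01223 × 5.187 = 0.0634 mmol/kg

[CO3²⁻] = 0.0634 mmol/kg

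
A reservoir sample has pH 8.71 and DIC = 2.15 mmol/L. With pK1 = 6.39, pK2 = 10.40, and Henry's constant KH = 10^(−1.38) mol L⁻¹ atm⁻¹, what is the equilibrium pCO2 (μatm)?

α₀ = 1 / (1 + K1/[H⁺] + K1K2/[H⁺]²) = 1 / (1 + 10^+2.32 + 10^+0.63)
   = 1 / (1 + 208.93 + 4.2658) = 1/214.20 = 0.004669
[CO2*] = α₀ × DIC = 0.004669 × 2.15 = 0.01004 mmol/L = 10.04 μmol/L
pCO2 = [CO2*]/KH = 1.004×10^-5 / 4.169×10^-2 = 241 μatm

pCO2 = 241 μatm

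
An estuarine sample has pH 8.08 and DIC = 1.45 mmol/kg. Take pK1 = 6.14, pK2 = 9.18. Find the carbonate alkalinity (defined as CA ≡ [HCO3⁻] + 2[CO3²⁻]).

CA = 1.54 mmol/kg

CA = [HCO3⁻] + 2[CO3²⁻] = (α₁ + 2α₂)·DIC
At pH 8.08: [H⁺]/K1 = 10^-1.94 = 0.011482, K2/[H⁺] = 10^-1.10 = 0.079433
α₁ = 1/(1 + 0.011482 + 0.079433) = 1/1.0909 = 0.9167; α₂ = α₁·K2/[H⁺] = 0.07281
α₁ + 2α₂ = 1.0623
CA = 1.0623 × 1.45 = 1.54 mmol/kg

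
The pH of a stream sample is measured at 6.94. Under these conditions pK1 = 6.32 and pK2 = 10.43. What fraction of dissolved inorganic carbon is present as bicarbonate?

α₁ = 0.806

α₁ = 1 / (1 + [H⁺]/K1 + K2/[H⁺]) = 1 / (1 + 10^-0.62 + 10^-3.49)
   = 1 / (1 + 0.23988 + 0.00032359) = 1/1.2402 = 0.8063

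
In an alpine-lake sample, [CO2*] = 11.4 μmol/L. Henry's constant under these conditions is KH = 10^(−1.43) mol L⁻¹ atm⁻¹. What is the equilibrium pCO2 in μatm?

KH = 10^(−1.43) = 3.715×10^-2 mol L⁻¹ atm⁻¹
pCO2 = [CO2*]/KH = 11.4×10^-6 / 3.715×10^-2 = 3.07×10^-4 atm = 307 μatm

pCO2 = 307 μatm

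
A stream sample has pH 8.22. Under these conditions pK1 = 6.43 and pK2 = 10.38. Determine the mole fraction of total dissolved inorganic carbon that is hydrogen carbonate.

α₁ = 0.977

α₁ = 1 / (1 + [H⁺]/K1 + K2/[H⁺]) = 1 / (1 + 10^-1.79 + 10^-2.16)
   = 1 / (1 + 0.016218 + 0.0069183) = 1/1.0231 = 0.9774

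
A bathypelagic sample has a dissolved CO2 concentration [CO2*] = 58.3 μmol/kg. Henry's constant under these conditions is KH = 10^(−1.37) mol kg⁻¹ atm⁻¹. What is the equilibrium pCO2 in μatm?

pCO2 = 1370 μatm

KH = 10^(−1.37) = 4.266×10^-2 mol kg⁻¹ atm⁻¹
pCO2 = [CO2*]/KH = 58.3×10^-6 / 4.266×10^-2 = 1.37×10^-3 atm = 1370 μatm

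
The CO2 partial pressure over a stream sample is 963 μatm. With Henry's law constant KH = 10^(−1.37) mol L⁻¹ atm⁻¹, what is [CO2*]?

KH = 10^(−1.37) = 4.266×10^-2 mol L⁻¹ atm⁻¹
[CO2*] = KH · pCO2 = 4.266×10^-2 × 963×10^-6 atm = 4.11×10^-5 mol/L

[CO2*] = 41.1 μmol/L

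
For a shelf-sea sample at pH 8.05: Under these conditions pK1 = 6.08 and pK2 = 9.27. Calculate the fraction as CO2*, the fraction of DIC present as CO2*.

α₀ = 1 / (1 + K1/[H⁺] + K1K2/[H⁺]²) = 1 / (1 + 10^+1.97 + 10^+0.75)
   = 1 / (1 + 93.325 + 5.6234) = 1/99.949 = 0.01001

α₀ = 0.0100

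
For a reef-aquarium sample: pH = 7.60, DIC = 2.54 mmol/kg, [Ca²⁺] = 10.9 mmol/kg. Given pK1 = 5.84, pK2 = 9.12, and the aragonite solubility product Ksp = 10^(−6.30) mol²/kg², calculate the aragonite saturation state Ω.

Ω = 1.59

α₂ = 1 / (1 + [H⁺]/K2 + [H⁺]²/(K1K2)) = 1 / (1 + 10^+1.52 + 10^-0.24)
   = 1 / (1 + 33.113 + 0.57544) = 1/34.689 = 0.02883
[CO3²⁻] = α₂ × DIC = 0.02883 × 2.54 = 0.07322 mmol/kg
Ksp = 10^(−6.30) = 5.012×10^-7
Ω = [Ca²⁺][CO3²⁻]/Ksp = (10.9×10^-3)(7.322×10^-5) / 5.012×10^-7 = 1.59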